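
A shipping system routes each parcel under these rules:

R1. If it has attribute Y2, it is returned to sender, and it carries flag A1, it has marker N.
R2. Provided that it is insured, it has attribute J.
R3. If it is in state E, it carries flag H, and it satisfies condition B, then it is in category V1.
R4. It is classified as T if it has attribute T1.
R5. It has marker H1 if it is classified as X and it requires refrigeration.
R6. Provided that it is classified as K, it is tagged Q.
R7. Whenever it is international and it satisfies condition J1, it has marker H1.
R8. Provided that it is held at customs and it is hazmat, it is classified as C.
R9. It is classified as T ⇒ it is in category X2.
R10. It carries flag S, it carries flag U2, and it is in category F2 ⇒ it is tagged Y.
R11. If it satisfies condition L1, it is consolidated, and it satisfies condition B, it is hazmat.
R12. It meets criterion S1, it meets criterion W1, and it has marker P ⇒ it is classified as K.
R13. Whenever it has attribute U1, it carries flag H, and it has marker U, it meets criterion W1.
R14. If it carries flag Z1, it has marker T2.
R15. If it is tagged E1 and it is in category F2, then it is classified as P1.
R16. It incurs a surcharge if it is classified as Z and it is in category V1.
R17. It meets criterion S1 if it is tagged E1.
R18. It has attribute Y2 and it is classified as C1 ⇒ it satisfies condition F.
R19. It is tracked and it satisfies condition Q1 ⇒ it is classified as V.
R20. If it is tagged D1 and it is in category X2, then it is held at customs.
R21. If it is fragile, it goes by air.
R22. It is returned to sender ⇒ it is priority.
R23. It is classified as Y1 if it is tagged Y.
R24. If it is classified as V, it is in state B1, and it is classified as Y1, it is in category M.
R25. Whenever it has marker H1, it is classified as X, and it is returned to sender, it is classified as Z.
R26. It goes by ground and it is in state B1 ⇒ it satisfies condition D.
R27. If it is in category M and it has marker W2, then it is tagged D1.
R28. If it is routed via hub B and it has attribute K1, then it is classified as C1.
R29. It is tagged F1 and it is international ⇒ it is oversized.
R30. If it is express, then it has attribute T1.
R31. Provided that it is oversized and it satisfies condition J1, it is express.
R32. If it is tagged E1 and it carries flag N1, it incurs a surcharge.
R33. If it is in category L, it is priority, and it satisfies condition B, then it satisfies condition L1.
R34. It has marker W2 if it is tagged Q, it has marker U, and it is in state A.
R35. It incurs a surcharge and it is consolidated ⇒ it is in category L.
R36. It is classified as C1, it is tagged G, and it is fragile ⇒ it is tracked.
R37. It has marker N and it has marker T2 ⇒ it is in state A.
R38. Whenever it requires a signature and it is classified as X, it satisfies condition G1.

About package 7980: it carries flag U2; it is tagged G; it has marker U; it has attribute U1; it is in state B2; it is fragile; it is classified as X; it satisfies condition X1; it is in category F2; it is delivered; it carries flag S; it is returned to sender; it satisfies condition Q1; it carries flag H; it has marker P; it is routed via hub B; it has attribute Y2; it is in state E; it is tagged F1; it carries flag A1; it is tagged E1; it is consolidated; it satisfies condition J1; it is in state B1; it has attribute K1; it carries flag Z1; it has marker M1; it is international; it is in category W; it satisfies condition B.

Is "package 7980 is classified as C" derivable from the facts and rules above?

By R1 (it has attribute Y2, it is returned to sender, it carries flag A1): it has marker N.
By R3 (it is in state E, it carries flag H, it satisfies condition B): it is in category V1.
By R7 (it is international, it satisfies condition J1): it has marker H1.
By R10 (it carries flag S, it carries flag U2, it is in category F2): it is tagged Y.
By R13 (it has attribute U1, it carries flag H, it has marker U): it meets criterion W1.
By R14 (it carries flag Z1): it has marker T2.
By R17 (it is tagged E1): it meets criterion S1.
By R22 (it is returned to sender): it is priority.
By R23 (it is tagged Y): it is classified as Y1.
By R25 (it has marker H1, it is classified as X, it is returned to sender): it is classified as Z.
By R28 (it is routed via hub B, it has attribute K1): it is classified as C1.
By R29 (it is tagged F1, it is international): it is oversized.
By R31 (it is oversized, it satisfies condition J1): it is express.
By R36 (it is classified as C1, it is tagged G, it is fragile): it is tracked.
By R37 (it has marker N, it has marker T2): it is in state A.
By R12 (it meets criterion S1, it meets criterion W1, it has marker P): it is classified as K.
By R16 (it is classified as Z, it is in category V1): it incurs a surcharge.
By R19 (it is tracked, it satisfies condition Q1): it is classified as V.
By R24 (it is classified as V, it is in state B1, it is classified as Y1): it is in category M.
By R30 (it is express): it has attribute T1.
By R35 (it incurs a surcharge, it is consolidated): it is in category L.
By R4 (it has attribute T1): it is classified as T.
By R6 (it is classified as K): it is tagged Q.
By R9 (it is classified as T): it is in category X2.
By R33 (it is in category L, it is priority, it satisfies condition B): it satisfies condition L1.
By R34 (it is tagged Q, it has marker U, it is in state A): it has marker W2.
By R11 (it satisfies condition L1, it is consolidated, it satisfies condition B): it is hazmat.
By R27 (it is in category M, it has marker W2): it is tagged D1.
By R20 (it is tagged D1, it is in category X2): it is held at customs.
By R8 (it is held at customs, it is hazmat): it is classified as C.

Yes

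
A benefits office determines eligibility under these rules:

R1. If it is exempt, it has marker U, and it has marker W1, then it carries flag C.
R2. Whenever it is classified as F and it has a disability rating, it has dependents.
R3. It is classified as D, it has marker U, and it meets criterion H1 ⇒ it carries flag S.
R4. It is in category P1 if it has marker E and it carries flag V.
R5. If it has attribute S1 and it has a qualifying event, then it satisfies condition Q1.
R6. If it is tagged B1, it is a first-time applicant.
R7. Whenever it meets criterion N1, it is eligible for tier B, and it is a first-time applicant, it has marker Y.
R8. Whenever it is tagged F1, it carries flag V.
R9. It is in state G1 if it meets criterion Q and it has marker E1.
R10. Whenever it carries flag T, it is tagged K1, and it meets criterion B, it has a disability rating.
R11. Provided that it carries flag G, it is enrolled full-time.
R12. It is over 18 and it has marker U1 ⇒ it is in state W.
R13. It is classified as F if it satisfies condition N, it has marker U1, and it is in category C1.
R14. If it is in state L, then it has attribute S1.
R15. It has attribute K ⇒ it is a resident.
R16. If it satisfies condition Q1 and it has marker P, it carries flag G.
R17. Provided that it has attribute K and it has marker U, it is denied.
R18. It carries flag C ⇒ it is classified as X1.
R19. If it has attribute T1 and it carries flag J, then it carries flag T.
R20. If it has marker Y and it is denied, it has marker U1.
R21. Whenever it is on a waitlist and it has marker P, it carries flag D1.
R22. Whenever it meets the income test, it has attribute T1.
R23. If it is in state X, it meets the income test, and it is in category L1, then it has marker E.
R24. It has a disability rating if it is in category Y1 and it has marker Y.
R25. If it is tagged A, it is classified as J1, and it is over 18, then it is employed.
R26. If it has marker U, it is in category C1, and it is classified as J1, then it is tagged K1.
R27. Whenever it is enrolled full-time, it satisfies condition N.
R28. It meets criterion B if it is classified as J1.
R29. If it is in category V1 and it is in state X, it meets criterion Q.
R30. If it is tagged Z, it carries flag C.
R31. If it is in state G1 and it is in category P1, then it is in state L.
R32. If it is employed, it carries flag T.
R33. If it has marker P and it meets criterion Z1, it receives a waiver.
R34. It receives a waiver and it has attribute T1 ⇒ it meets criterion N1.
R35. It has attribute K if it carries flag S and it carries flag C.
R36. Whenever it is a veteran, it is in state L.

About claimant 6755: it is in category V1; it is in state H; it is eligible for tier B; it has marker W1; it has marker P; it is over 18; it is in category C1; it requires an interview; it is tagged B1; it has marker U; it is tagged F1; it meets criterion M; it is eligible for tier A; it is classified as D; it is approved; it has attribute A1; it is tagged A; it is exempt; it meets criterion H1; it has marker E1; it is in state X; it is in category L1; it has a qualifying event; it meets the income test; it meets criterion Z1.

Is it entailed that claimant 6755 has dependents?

No

Forward chaining from the given facts derives: carries flag C, carries flag S, is a first-time applicant, carries flag V, is classified as X1, has attribute T1, has marker E, meets criterion Q, receives a waiver, meets criterion N1, has attribute K, is in category P1, has marker Y, is in state G1, is a resident, is denied, has marker U1, is in state L, is in state W, has attribute S1, satisfies condition Q1, carries flag G, is enrolled full-time, satisfies condition N, is classified as F.
The only rule concluding "it has dependents" is R2, which needs "it has a disability rating"; that is never established.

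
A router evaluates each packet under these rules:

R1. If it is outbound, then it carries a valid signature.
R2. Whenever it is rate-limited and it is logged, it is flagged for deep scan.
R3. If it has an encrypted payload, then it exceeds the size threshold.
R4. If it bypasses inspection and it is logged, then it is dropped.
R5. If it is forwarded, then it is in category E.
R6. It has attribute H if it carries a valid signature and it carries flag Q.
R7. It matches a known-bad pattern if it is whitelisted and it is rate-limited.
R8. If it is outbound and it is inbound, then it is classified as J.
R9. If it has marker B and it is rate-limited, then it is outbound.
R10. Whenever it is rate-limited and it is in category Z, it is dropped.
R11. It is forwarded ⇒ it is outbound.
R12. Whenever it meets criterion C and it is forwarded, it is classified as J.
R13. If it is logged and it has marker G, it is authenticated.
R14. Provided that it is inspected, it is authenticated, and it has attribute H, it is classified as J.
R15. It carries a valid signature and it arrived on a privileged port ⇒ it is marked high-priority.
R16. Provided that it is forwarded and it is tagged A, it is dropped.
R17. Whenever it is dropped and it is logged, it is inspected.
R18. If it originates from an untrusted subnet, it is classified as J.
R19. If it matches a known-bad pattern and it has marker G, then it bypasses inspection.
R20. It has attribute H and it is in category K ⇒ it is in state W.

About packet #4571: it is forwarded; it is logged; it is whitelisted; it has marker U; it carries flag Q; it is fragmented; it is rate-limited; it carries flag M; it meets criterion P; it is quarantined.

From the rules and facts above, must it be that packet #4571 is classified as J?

No

Forward chaining from the given facts derives: is flagged for deep scan, is in category E, matches a known-bad pattern, is outbound, carries a valid signature, has attribute H.
Rules concluding "it is classified as J": R8 needs "it is inbound"; R12 needs "it meets criterion C"; R14 needs "it is inspected"; R18 needs "it originates from an untrusted subnet" — none of these are established.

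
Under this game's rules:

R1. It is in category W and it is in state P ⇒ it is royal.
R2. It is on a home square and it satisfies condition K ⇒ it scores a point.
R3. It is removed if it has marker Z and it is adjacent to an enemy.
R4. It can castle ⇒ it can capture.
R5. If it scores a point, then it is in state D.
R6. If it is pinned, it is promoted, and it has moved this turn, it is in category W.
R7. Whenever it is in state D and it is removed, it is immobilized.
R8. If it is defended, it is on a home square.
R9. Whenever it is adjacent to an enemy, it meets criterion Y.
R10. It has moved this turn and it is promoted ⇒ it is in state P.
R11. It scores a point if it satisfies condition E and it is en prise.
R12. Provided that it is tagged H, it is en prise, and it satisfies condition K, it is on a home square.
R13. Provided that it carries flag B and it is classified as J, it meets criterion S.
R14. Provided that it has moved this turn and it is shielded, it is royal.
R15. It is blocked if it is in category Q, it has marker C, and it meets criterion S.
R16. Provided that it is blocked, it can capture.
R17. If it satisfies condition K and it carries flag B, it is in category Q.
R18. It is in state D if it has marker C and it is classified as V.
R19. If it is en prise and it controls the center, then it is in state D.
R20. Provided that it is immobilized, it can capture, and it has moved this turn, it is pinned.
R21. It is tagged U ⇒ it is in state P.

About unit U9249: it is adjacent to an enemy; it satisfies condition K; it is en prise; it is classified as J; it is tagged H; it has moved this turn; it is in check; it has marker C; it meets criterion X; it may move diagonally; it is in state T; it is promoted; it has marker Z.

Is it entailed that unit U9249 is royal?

Forward chaining from the given facts derives: is removed, meets criterion Y, is in state P, is on a home square, scores a point, is in state D, is immobilized.
Rules concluding "it is royal": R1 needs "it is in category W"; R14 needs "it is shielded" — none of these are established.

No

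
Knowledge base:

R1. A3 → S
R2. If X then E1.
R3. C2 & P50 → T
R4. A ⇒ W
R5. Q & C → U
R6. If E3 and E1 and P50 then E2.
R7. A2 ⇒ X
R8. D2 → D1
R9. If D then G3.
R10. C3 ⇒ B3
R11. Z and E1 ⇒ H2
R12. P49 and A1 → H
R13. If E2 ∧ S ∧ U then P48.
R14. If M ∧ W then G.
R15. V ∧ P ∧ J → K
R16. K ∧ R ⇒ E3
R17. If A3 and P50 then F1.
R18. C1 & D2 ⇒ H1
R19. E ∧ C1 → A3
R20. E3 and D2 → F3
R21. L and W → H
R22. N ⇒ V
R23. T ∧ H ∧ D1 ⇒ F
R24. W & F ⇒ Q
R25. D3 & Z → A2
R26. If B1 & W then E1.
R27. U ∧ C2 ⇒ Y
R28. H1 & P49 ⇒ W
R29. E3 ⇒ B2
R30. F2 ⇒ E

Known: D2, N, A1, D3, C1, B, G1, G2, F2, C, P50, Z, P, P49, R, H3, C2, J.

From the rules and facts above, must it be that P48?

T  (by R3: C2, P50)
D1  (by R8: D2)
H  (by R12: P49, A1)
H1  (by R18: C1, D2)
V  (by R22: N)
F  (by R23: T, H, D1)
A2  (by R25: D3, Z)
W  (by R28: H1, P49)
E  (by R30: F2)
X  (by R7: A2)
K  (by R15: V, P, J)
E3  (by R16: K, R)
A3  (by R19: E, C1)
Q  (by R24: W, F)
S  (by R1: A3)
E1  (by R2: X)
U  (by R5: Q, C)
E2  (by R6: E3, E1, P50)
P48  (by R13: E2, S, U)

Yes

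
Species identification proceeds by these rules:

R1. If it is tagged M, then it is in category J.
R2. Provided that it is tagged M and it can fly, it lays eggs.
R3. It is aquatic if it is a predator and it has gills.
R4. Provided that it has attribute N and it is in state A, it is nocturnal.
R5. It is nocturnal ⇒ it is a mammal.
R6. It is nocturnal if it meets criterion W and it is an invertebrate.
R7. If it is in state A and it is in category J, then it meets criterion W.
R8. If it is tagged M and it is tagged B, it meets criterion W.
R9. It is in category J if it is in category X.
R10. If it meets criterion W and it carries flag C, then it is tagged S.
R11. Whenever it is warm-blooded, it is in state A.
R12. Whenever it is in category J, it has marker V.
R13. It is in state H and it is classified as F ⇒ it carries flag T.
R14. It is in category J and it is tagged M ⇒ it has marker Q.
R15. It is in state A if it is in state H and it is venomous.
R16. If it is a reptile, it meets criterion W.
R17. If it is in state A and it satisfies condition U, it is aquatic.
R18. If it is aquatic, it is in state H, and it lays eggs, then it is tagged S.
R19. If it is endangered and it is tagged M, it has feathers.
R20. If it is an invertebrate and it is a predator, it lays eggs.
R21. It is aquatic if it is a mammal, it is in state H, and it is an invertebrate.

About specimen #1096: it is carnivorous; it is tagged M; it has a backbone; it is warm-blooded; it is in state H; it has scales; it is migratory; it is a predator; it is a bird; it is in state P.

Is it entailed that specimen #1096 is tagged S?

No

Forward chaining from the given facts derives: is in category J, is in state A, has marker V, has marker Q, meets criterion W.
Rules concluding "it is tagged S": R10 needs "it carries flag C"; R18 needs "it is aquatic" — none of these are established.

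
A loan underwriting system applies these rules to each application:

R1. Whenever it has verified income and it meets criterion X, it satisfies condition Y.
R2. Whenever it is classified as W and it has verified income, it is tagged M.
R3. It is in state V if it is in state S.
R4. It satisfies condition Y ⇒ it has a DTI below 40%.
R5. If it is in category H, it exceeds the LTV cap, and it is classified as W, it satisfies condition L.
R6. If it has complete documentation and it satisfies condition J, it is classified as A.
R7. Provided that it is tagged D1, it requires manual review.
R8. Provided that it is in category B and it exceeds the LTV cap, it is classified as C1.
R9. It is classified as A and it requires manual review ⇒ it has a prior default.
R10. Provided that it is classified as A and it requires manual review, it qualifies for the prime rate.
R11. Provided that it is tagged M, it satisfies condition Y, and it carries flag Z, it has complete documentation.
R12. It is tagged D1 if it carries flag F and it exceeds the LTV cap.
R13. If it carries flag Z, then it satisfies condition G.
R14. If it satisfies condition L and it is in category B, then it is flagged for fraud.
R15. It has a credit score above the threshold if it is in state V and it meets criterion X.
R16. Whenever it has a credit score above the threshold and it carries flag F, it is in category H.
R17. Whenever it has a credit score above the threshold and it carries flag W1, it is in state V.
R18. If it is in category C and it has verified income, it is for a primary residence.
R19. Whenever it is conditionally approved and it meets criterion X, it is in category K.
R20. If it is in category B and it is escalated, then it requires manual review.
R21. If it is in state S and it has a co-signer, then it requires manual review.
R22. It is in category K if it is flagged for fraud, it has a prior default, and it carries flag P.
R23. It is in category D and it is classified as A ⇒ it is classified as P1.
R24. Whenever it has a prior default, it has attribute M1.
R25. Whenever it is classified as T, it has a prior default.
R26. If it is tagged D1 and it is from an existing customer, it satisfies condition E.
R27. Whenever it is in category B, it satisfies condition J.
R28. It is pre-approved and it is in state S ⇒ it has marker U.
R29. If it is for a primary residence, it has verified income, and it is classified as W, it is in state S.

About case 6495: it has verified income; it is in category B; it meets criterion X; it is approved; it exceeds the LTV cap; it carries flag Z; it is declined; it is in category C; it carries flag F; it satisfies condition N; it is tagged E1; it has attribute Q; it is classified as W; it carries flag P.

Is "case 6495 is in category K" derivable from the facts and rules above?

By R1 (it has verified income, it meets criterion X): it satisfies condition Y.
By R2 (it is classified as W, it has verified income): it is tagged M.
By R11 (it is tagged M, it satisfies condition Y, it carries flag Z): it has complete documentation.
By R12 (it carries flag F, it exceeds the LTV cap): it is tagged D1.
By R18 (it is in category C, it has verified income): it is for a primary residence.
By R27 (it is in category B): it satisfies condition J.
By R29 (it is for a primary residence, it has verified income, it is classified as W): it is in state S.
By R3 (it is in state S): it is in state V.
By R6 (it has complete documentation, it satisfies condition J): it is classified as A.
By R7 (it is tagged D1): it requires manual review.
By R9 (it is classified as A, it requires manual review): it has a prior default.
By R15 (it is in state V, it meets criterion X): it has a credit score above the threshold.
By R16 (it has a credit score above the threshold, it carries flag F): it is in category H.
By R5 (it is in category H, it exceeds the LTV cap, it is classified as W): it satisfies condition L.
By R14 (it satisfies condition L, it is in category B): it is flagged for fraud.
By R22 (it is flagged for fraud, it has a prior default, it carries flag P): it is in category K.

Yes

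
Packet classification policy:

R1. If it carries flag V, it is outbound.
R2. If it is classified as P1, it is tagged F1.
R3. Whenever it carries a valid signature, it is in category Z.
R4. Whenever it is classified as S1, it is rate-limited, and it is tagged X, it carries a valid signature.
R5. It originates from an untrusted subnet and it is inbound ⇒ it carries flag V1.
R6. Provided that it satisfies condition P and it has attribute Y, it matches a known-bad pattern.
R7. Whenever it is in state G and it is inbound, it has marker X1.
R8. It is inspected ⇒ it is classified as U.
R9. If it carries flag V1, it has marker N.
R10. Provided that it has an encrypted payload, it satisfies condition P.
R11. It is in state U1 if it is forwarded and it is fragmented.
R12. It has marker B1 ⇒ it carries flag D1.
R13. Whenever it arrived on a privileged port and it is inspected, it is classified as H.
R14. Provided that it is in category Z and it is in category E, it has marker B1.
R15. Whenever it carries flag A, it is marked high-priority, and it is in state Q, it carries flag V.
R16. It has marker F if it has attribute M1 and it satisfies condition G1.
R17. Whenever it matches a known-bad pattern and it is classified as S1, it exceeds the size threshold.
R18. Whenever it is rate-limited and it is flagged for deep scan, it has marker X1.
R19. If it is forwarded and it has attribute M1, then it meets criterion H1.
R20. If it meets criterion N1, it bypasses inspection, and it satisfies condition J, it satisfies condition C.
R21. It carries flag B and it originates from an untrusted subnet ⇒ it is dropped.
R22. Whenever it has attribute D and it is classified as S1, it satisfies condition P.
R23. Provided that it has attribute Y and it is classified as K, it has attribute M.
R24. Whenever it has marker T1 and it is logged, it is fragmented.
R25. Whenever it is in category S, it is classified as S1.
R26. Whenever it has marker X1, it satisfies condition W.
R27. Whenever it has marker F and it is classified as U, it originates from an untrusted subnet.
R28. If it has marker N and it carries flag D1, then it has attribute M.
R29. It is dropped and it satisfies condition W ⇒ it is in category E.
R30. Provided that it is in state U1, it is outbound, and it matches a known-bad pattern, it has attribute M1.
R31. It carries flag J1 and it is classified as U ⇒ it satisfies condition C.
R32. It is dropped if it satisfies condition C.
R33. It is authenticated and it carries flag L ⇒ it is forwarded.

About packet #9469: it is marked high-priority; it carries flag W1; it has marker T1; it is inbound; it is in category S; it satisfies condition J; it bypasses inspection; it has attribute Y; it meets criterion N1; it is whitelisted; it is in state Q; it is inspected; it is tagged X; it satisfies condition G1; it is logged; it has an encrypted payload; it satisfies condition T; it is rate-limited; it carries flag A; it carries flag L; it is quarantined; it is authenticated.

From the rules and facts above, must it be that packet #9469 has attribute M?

No

Forward chaining from the given facts derives: is classified as U, satisfies condition P, carries flag V, satisfies condition C, is fragmented, is classified as S1, is dropped, is forwarded, is outbound, carries a valid signature, matches a known-bad pattern, is in state U1, exceeds the size threshold, has attribute M1, is in category Z, has marker F, meets criterion H1, originates from an untrusted subnet, carries flag V1, has marker N.
Rules concluding "it has attribute M": R23 needs "it is classified as K"; R28 needs "it carries flag D1" — none of these are established.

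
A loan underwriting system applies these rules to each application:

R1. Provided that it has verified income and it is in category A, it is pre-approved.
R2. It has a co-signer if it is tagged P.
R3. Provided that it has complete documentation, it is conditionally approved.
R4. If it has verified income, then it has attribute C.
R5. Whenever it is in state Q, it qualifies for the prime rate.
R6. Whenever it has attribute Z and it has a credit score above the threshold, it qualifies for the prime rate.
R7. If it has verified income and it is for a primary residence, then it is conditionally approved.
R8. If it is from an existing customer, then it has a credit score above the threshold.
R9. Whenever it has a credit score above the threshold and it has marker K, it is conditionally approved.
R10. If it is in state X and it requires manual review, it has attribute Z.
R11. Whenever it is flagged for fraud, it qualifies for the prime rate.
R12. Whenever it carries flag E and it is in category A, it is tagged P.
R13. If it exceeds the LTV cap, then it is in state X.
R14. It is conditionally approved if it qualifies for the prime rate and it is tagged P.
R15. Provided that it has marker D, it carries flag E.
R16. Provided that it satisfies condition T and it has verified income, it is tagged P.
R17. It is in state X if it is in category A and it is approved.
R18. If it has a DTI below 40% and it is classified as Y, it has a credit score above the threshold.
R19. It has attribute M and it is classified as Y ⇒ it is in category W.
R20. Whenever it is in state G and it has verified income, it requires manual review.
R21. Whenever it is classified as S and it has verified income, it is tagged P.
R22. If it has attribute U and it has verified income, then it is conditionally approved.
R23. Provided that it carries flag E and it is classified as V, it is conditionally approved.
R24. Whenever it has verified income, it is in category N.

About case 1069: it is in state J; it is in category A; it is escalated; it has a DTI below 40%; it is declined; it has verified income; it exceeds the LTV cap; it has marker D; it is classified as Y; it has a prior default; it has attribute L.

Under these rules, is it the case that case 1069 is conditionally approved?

No

Forward chaining from the given facts derives: is pre-approved, has attribute C, is in state X, carries flag E, has a credit score above the threshold, is in category N, is tagged P, has a co-signer.
Rules concluding "it is conditionally approved": R3 needs "it has complete documentation"; R7 needs "it is for a primary residence"; R9 needs "it has marker K"; R14 needs "it qualifies for the prime rate"; R22 needs "it has attribute U"; R23 needs "it is classified as V" — none of these are established.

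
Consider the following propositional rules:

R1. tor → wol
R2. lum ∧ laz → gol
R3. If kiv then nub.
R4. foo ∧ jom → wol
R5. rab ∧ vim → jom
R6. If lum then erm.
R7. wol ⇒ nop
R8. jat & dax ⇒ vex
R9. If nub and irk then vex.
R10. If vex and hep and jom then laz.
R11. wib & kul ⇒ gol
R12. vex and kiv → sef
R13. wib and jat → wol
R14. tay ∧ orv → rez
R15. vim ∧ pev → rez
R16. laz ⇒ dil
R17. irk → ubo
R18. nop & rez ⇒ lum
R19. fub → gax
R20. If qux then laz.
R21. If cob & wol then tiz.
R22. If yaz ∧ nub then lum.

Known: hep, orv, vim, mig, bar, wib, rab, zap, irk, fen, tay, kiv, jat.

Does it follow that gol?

Yes

nub  (by R3: kiv)
jom  (by R5: rab, vim)
vex  (by R9: nub, irk)
laz  (by R10: vex, hep, jom)
wol  (by R13: wib, jat)
rez  (by R14: tay, orv)
nop  (by R7: wol)
lum  (by R18: nop, rez)
gol  (by R2: lum, laz)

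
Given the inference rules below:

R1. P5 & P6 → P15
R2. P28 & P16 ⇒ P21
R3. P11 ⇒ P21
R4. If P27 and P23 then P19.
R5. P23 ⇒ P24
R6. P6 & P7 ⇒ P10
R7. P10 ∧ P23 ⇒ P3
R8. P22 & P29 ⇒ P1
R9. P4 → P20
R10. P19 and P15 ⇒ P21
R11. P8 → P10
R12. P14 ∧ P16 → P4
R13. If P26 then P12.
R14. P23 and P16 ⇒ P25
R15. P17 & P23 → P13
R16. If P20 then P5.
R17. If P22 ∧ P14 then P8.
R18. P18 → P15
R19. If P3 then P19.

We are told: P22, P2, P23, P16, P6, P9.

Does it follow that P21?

No

Forward chaining from the given facts derives: P24, P25.
Rules concluding P21: R2 needs P28; R3 needs P11; R10 needs P19 — none of these are established.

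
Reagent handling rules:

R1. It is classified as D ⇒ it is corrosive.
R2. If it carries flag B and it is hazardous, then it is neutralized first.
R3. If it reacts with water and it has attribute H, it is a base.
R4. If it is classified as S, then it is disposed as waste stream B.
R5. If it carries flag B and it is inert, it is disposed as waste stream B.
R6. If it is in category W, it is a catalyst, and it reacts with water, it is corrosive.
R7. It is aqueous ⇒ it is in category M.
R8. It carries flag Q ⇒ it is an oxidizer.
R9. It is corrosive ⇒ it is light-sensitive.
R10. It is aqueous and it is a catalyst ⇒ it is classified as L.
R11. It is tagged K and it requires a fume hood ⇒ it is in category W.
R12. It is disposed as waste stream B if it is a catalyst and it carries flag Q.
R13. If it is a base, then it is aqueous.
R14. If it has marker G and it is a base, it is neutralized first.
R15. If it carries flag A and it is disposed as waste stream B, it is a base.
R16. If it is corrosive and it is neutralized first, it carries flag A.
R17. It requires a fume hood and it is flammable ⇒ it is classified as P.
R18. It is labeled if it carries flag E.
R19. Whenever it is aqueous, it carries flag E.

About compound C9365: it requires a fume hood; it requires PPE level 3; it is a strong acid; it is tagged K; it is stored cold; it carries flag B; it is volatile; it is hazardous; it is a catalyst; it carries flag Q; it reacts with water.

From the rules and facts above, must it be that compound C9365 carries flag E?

By R2 (it carries flag B, it is hazardous): it is neutralized first.
By R11 (it is tagged K, it requires a fume hood): it is in category W.
By R12 (it is a catalyst, it carries flag Q): it is disposed as waste stream B.
By R6 (it is in category W, it is a catalyst, it reacts with water): it is corrosive.
By R16 (it is corrosive, it is neutralized first): it carries flag A.
By R15 (it carries flag A, it is disposed as waste stream B): it is a base.
By R13 (it is a base): it is aqueous.
By R19 (it is aqueous): it carries flag E.

Yes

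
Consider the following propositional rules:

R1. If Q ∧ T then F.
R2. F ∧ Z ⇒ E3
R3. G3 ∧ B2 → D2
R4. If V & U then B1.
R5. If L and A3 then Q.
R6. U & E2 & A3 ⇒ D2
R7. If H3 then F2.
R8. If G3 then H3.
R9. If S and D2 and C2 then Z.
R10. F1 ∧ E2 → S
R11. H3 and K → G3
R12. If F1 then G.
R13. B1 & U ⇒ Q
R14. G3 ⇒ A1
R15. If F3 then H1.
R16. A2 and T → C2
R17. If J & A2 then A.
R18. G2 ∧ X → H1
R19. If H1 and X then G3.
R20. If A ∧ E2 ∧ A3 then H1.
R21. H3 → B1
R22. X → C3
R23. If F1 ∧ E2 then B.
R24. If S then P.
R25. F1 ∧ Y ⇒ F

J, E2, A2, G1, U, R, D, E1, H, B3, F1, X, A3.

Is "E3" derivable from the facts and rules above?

Forward chaining from the given facts derives: D2, S, G, A, H1, C3, B, P, G3, H3, A1, B1, F2, Q.
The only rule concluding E3 is R2, which needs F; that is never established.

No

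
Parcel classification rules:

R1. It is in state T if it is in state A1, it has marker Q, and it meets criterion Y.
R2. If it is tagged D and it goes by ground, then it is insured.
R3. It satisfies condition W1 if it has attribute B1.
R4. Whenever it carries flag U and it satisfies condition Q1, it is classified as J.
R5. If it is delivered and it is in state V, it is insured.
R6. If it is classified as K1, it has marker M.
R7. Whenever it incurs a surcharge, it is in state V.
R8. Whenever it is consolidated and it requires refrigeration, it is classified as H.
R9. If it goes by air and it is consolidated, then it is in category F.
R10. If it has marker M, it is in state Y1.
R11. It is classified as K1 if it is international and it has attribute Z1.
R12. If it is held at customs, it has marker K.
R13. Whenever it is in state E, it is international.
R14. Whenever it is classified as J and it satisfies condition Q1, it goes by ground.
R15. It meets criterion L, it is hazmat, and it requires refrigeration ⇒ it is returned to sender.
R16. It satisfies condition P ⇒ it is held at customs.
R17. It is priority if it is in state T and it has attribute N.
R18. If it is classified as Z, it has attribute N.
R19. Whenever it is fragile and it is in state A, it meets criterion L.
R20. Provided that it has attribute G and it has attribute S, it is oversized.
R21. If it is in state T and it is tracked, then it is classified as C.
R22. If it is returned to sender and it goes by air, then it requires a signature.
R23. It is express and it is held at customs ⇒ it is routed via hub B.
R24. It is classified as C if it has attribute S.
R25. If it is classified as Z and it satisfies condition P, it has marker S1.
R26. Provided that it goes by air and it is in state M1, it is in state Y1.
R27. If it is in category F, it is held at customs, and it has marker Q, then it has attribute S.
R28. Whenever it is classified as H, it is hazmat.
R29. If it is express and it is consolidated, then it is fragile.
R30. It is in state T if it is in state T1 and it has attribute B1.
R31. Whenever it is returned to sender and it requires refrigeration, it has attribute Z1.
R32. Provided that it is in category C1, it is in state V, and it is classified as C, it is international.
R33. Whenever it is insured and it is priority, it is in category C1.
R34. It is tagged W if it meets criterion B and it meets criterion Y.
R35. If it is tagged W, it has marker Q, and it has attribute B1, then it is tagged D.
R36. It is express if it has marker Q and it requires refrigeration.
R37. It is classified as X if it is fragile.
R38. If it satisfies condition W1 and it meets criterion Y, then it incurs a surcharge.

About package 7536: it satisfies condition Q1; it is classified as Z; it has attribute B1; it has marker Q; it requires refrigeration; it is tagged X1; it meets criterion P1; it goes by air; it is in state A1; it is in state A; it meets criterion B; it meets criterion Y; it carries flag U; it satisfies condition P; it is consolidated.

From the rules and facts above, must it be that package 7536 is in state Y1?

By R1 (it is in state A1, it has marker Q, it meets criterion Y): it is in state T.
By R3 (it has attribute B1): it satisfies condition W1.
By R4 (it carries flag U, it satisfies condition Q1): it is classified as J.
By R8 (it is consolidated, it requires refrigeration): it is classified as H.
By R9 (it goes by air, it is consolidated): it is in category F.
By R14 (it is classified as J, it satisfies condition Q1): it goes by ground.
By R16 (it satisfies condition P): it is held at customs.
By R18 (it is classified as Z): it has attribute N.
By R27 (it is in category F, it is held at customs, it has marker Q): it has attribute S.
By R28 (it is classified as H): it is hazmat.
By R34 (it meets criterion B, it meets criterion Y): it is tagged W.
By R35 (it is tagged W, it has marker Q, it has attribute B1): it is tagged D.
By R36 (it has marker Q, it requires refrigeration): it is express.
By R38 (it satisfies condition W1, it meets criterion Y): it incurs a surcharge.
By R2 (it is tagged D, it goes by ground): it is insured.
By R7 (it incurs a surcharge): it is in state V.
By R17 (it is in state T, it has attribute N): it is priority.
By R24 (it has attribute S): it is classified as C.
By R29 (it is express, it is consolidated): it is fragile.
By R33 (it is insured, it is priority): it is in category C1.
By R19 (it is fragile, it is in state A): it meets criterion L.
By R32 (it is in category C1, it is in state V, it is classified as C): it is international.
By R15 (it meets criterion L, it is hazmat, it requires refrigeration): it is returned to sender.
By R31 (it is returned to sender, it requires refrigeration): it has attribute Z1.
By R11 (it is international, it has attribute Z1): it is classified as K1.
By R6 (it is classified as K1): it has marker M.
By R10 (it has marker M): it is in state Y1.

Yes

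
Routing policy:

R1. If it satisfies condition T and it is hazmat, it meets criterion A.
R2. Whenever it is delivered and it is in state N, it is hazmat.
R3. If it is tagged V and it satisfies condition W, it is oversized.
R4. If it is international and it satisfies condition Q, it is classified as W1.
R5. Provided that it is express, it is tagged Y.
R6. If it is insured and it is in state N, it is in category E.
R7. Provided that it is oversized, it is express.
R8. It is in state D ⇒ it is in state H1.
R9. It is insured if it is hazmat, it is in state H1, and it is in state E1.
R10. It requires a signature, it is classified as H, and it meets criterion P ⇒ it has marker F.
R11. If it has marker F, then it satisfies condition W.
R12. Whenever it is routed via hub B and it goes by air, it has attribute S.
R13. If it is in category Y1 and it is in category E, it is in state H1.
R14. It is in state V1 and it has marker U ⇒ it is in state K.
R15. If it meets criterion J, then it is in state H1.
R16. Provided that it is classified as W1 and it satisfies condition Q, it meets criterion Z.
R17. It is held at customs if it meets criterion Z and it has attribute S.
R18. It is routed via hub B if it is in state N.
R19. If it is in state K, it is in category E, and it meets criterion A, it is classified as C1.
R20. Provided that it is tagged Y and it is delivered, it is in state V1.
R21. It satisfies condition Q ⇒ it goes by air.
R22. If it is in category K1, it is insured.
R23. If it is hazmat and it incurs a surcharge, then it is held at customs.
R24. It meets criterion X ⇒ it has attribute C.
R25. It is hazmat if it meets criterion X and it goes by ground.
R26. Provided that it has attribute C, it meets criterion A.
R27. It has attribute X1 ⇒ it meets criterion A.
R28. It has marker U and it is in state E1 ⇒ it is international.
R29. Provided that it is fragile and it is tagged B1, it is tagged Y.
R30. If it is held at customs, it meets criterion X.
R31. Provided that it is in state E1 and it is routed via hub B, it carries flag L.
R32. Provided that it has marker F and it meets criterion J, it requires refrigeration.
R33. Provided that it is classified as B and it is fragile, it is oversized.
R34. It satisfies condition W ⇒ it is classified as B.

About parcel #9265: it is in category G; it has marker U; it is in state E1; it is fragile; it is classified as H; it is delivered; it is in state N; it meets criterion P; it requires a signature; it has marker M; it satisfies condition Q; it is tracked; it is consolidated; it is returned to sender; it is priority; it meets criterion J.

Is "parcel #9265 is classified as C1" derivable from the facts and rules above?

By R2 (it is delivered, it is in state N): it is hazmat.
By R10 (it requires a signature, it is classified as H, it meets criterion P): it has marker F.
By R11 (it has marker F): it satisfies condition W.
By R15 (it meets criterion J): it is in state H1.
By R18 (it is in state N): it is routed via hub B.
By R21 (it satisfies condition Q): it goes by air.
By R28 (it has marker U, it is in state E1): it is international.
By R34 (it satisfies condition W): it is classified as B.
By R4 (it is international, it satisfies condition Q): it is classified as W1.
By R9 (it is hazmat, it is in state H1, it is in state E1): it is insured.
By R12 (it is routed via hub B, it goes by air): it has attribute S.
By R16 (it is classified as W1, it satisfies condition Q): it meets criterion Z.
By R17 (it meets criterion Z, it has attribute S): it is held at customs.
By R30 (it is held at customs): it meets criterion X.
By R33 (it is classified as B, it is fragile): it is oversized.
By R6 (it is insured, it is in state N): it is in category E.
By R7 (it is oversized): it is express.
By R24 (it meets criterion X): it has attribute C.
By R26 (it has attribute C): it meets criterion A.
By R5 (it is express): it is tagged Y.
By R20 (it is tagged Y, it is delivered): it is in state V1.
By R14 (it is in state V1, it has marker U): it is in state K.
By R19 (it is in state K, it is in category E, it meets criterion A): it is classified as C1.

Yes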